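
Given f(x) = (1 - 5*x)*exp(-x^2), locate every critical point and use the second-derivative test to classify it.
f'(x) = (2*x*(5*x - 1) - 5)*exp(-x^2)

Solve f'(x) = 0:
  f'(x) = (10*x^2 - 2*x - 5)·exp(-x^2) and exp(-x^2) > 0 for every x, so f'(x) = 0 ⇔ 10*x^2 - 2*x - 5 = 0.
  10*x^2 - 2*x - 5 = 0 has no rational roots; quadratic formula: x = (2 ± √204)/20.
  ⇒ x = 1/10 - sqrt(51)/10 ≈ -0.6141, 1/10 + sqrt(51)/10 ≈ 0.8141

f''(x) = 2*(2*x^2*(1 - 5*x) + 15*x - 1)*exp(-x^2)
Second-derivative test at each critical point:
  f''(-0.6141) = -9.7952 < 0 → local maximum
  f''(0.8141) = 7.3613 > 0 → local minimum

Critical points: x = 1/10 - sqrt(51)/10 ≈ -0.6141 (local maximum); x = 1/10 + sqrt(51)/10 ≈ 0.8141 (local minimum)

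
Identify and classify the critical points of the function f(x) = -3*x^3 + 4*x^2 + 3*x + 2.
f'(x) = -9*x^2 + 8*x + 3

Solve f'(x) = 0:
  9*x^2 - 8*x - 3 = 0 has no rational roots; quadratic formula: x = (8 ± √172)/18.
  ⇒ x = 4/9 - sqrt(43)/9 ≈ -0.2842, 4/9 + sqrt(43)/9 ≈ 1.1730

f''(x) = 8 - 18*x
Second-derivative test at each critical point:
  f''(-0.2842) = 13.1149 > 0 → local minimum
  f''(1.1730) = -13.1149 < 0 → local maximum

Critical points: x = 4/9 - sqrt(43)/9 ≈ -0.2842 (local minimum); x = 4/9 + sqrt(43)/9 ≈ 1.1730 (local maximum)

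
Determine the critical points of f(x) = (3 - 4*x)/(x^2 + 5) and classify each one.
f'(x) = 2*(2*x^2 - 3*x - 10)/(x^4 + 10*x^2 + 25)

Solve f'(x) = 0:
  f'(x) = 2*(2*x^2 - 3*x - 10)/(x^2 + 5)^2; the denominator is positive wherever f is defined, so f'(x) = 0 ⇔ 4*x^2 - 6*x - 20 = 0.
  Factor: 4*x^2 - 6*x - 20 = 2*(2*x^2 - 3*x - 10); 2*x^2 - 3*x - 10 = 0 has no rational roots; quadratic formula: x = (3 ± √89)/4.
  ⇒ x = 3/4 - sqrt(89)/4 ≈ -1.6085, 3/4 + sqrt(89)/4 ≈ 3.1085

f''(x) = 2*(4*x^2*(3 - 4*x) + 3*(4*x - 1)*(x^2 + 5))/(x^2 + 5)^3
Second-derivative test at each critical point:
  f''(-1.6085) = -0.3278 < 0 → local maximum
  f''(3.1085) = 0.0878 > 0 → local minimum

Critical points: x = 3/4 - sqrt(89)/4 ≈ -1.6085 (local maximum); x = 3/4 + sqrt(89)/4 ≈ 3.1085 (local minimum)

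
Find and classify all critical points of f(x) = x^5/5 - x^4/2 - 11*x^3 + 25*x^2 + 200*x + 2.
f'(x) = x^4 - 2*x^3 - 33*x^2 + 50*x + 200

Solve f'(x) = 0:
  Factor: x^4 - 2*x^3 - 33*x^2 + 50*x + 200 = (x - 5)*(x - 4)*(x + 2)*(x + 5) = 0.
  ⇒ x = -5, -2, 4, 5

f''(x) = 4*x^3 - 6*x^2 - 66*x + 50
Second-derivative test at each critical point:
  f''(-5) = -270 < 0 → local maximum
  f''(-2) = 126 > 0 → local minimum
  f''(4) = -54 < 0 → local maximum
  f''(5) = 70 > 0 → local minimum

Critical points: x = -5 (local maximum); x = -2 (local minimum); x = 4 (local maximum); x = 5 (local minimum)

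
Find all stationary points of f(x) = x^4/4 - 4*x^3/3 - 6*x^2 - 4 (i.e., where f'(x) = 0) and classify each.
f'(x) = x*(x^2 - 4*x - 12)

Solve f'(x) = 0:
  Factor: x^3 - 4*x^2 - 12*x = x*(x - 6)*(x + 2) = 0.
  ⇒ x = -2, 0, 6

f''(x) = 3*x^2 - 8*x - 12
Second-derivative test at each critical point:
  f''(-2) = 16 > 0 → local minimum
  f''(0) = -12 < 0 → local maximum
  f''(6) = 48 > 0 → local minimum

Critical points: x = -2 (local minimum); x = 0 (local maximum); x = 6 (local minimum)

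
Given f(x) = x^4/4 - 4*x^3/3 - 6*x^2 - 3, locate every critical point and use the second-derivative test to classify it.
f'(x) = x*(x^2 - 4*x - 12)

Solve f'(x) = 0:
  Factor: x^3 - 4*x^2 - 12*x = x*(x - 6)*(x + 2) = 0.
  ⇒ x = -2, 0, 6

f''(x) = 3*x^2 - 8*x - 12
Second-derivative test at each critical point:
  f''(-2) = 16 > 0 → local minimum
  f''(0) = -12 < 0 → local maximum
  f''(6) = 48 > 0 → local minimum

Critical points: x = -2 (local minimum); x = 0 (local maximum); x = 6 (local minimum)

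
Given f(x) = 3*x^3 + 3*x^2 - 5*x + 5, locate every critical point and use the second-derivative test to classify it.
f'(x) = 9*x^2 + 6*x - 5

Solve f'(x) = 0:
  9*x^2 + 6*x - 5 = 0 has no rational roots; quadratic formula: x = (-6 ± √216)/18.
  ⇒ x = -sqrt(6)/3 - 1/3 ≈ -1.1498, -1/3 + sqrt(6)/3 ≈ 0.4832

f''(x) = 18*x + 6
Second-derivative test at each critical point:
  f''(-1.1498) = -14.6969 < 0 → local maximum
  f''(0.4832) = 14.6969 > 0 → local minimum

Critical points: x = -sqrt(6)/3 - 1/3 ≈ -1.1498 (local maximum); x = -1/3 + sqrt(6)/3 ≈ 0.4832 (local minimum)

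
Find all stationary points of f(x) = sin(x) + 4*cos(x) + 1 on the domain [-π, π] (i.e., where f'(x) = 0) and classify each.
f'(x) = -4*sin(x) + cos(x)

Solve f'(x) = 0 on [-π, π]:
  f'(x) = 0 ⇔ cos(x) = 4*sin(x) ⇔ tan(x) = 1/4, i.e. x = arctan(1/4) + nπ; keep the solutions lying in [-π, π].
  ⇒ x = -pi + atan(1/4) ≈ -2.8966, atan(1/4) ≈ 0.2450

f''(x) = -sin(x) - 4*cos(x)
Second-derivative test at each critical point:
  f''(-2.8966) = 4.1231 > 0 → local minimum
  f''(0.2450) = -4.1231 < 0 → local maximum

Critical points: x = -pi + atan(1/4) ≈ -2.8966 (local minimum); x = atan(1/4) ≈ 0.2450 (local maximum)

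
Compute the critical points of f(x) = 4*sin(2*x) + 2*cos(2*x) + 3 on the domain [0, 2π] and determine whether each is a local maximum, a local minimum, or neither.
f'(x) = -4*sin(2*x) + 8*cos(2*x)

Solve f'(x) = 0 on [0, 2π]:
  f'(x) = 0 ⇔ 4*cos(2*x) = 2*sin(2*x) ⇔ tan(2*x) = 2, i.e. 2*x = arctan(2) + nπ; keep the solutions lying in [0, 2π].
  ⇒ x = atan(2)/2 ≈ 0.5536, atan(2)/2 + pi/2 ≈ 2.1244, atan(2)/2 + pi ≈ 3.6952, atan(2)/2 + 3*pi/2 ≈ 5.2660

f''(x) = -16*sin(2*x) - 8*cos(2*x)
Second-derivative test at each critical point:
  f''(0.5536) = -17.8885 < 0 → local maximum
  f''(2.1244) = 17.8885 > 0 → local minimum
  f''(3.6952) = -17.8885 < 0 → local maximum
  f''(5.2660) = 17.8885 > 0 → local minimum

Critical points: x = atan(2)/2 ≈ 0.5536 (local maximum); x = atan(2)/2 + pi/2 ≈ 2.1244 (local minimum); x = atan(2)/2 + pi ≈ 3.6952 (local maximum); x = atan(2)/2 + 3*pi/2 ≈ 5.2660 (local minimum)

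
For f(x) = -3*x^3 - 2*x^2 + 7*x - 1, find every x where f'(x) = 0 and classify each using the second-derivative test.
f'(x) = -9*x^2 - 4*x + 7

Solve f'(x) = 0:
  9*x^2 + 4*x - 7 = 0 has no rational roots; quadratic formula: x = (-4 ± √268)/18.
  ⇒ x = -sqrt(67)/9 - 2/9 ≈ -1.1317, -2/9 + sqrt(67)/9 ≈ 0.6873

f''(x) = -18*x - 4
Second-derivative test at each critical point:
  f''(-1.1317) = 16.3707 > 0 → local minimum
  f''(0.6873) = -16.3707 < 0 → local maximum

Critical points: x = -sqrt(67)/9 - 2/9 ≈ -1.1317 (local minimum); x = -2/9 + sqrt(67)/9 ≈ 0.6873 (local maximum)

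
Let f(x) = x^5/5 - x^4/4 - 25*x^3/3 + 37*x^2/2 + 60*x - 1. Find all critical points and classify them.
f'(x) = x^4 - x^3 - 25*x^2 + 37*x + 60

Solve f'(x) = 0:
  Factor: x^4 - x^3 - 25*x^2 + 37*x + 60 = (x - 4)*(x - 3)*(x + 1)*(x + 5) = 0.
  ⇒ x = -5, -1, 3, 4

f''(x) = 4*x^3 - 3*x^2 - 50*x + 37
Second-derivative test at each critical point:
  f''(-5) = -288 < 0 → local maximum
  f''(-1) = 80 > 0 → local minimum
  f''(3) = -32 < 0 → local maximum
  f''(4) = 45 > 0 → local minimum

Critical points: x = -5 (local maximum); x = -1 (local minimum); x = 3 (local maximum); x = 4 (local minimum)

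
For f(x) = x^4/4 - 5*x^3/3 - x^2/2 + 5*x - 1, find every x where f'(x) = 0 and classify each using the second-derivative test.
f'(x) = x^3 - 5*x^2 - x + 5

Solve f'(x) = 0:
  Factor: x^3 - 5*x^2 - x + 5 = (x - 5)*(x - 1)*(x + 1) = 0.
  ⇒ x = -1, 1, 5

f''(x) = 3*x^2 - 10*x - 1
Second-derivative test at each critical point:
  f''(-1) = 12 > 0 → local minimum
  f''(1) = -8 < 0 → local maximum
  f''(5) = 24 > 0 → local minimum

Critical points: x = -1 (local minimum); x = 1 (local maximum); x = 5 (local minimum)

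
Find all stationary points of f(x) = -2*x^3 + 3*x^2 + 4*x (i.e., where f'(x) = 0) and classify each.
f'(x) = -6*x^2 + 6*x + 4

Solve f'(x) = 0:
  Factor: -6*x^2 + 6*x + 4 = -2*(3*x^2 - 3*x - 2); 3*x^2 - 3*x - 2 = 0 has no rational roots; quadratic formula: x = (3 ± √33)/6.
  ⇒ x = 1/2 - sqrt(33)/6 ≈ -0.4574, 1/2 + sqrt(33)/6 ≈ 1.4574

f''(x) = 6 - 12*x
Second-derivative test at each critical point:
  f''(-0.4574) = 11.4891 > 0 → local minimum
  f''(1.4574) = -11.4891 < 0 → local maximum

Critical points: x = 1/2 - sqrt(33)/6 ≈ -0.4574 (local minimum); x = 1/2 + sqrt(33)/6 ≈ 1.4574 (local maximum)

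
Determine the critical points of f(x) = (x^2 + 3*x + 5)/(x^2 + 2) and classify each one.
f'(x) = 3*(-x^2 - 2*x + 2)/(x^4 + 4*x^2 + 4)

Solve f'(x) = 0:
  f'(x) = -3*(x^2 + 2*x - 2)/(x^2 + 2)^2; the denominator is positive wherever f is defined, so f'(x) = 0 ⇔ -3*x^2 - 6*x + 6 = 0.
  Factor: -3*x^2 - 6*x + 6 = -3*(x^2 + 2*x - 2); x^2 + 2*x - 2 = 0 has no rational roots; quadratic formula: x = (-2 ± √12)/2.
  ⇒ x = -sqrt(3) - 1 ≈ -2.7321, -1 + sqrt(3) ≈ 0.7321

f''(x) = 6*(x^3 + 3*x^2 - 6*x - 2)/(x^6 + 6*x^4 + 12*x^2 + 8)
Second-derivative test at each critical point:
  f''(-2.7321) = 0.1160 > 0 → local minimum
  f''(0.7321) = -1.6160 < 0 → local maximum

Critical points: x = -sqrt(3) - 1 ≈ -2.7321 (local minimum); x = -1 + sqrt(3) ≈ 0.7321 (local maximum)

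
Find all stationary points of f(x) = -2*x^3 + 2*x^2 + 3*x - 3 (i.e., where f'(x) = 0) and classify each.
f'(x) = -6*x^2 + 4*x + 3

Solve f'(x) = 0:
  6*x^2 - 4*x - 3 = 0 has no rational roots; quadratic formula: x = (4 ± √88)/12.
  ⇒ x = 1/3 - sqrt(22)/6 ≈ -0.4484, 1/3 + sqrt(22)/6 ≈ 1.1151

f''(x) = 4 - 12*x
Second-derivative test at each critical point:
  f''(-0.4484) = 9.3808 > 0 → local minimum
  f''(1.1151) = -9.3808 < 0 → local maximum

Critical points: x = 1/3 - sqrt(22)/6 ≈ -0.4484 (local minimum); x = 1/3 + sqrt(22)/6 ≈ 1.1151 (local maximum)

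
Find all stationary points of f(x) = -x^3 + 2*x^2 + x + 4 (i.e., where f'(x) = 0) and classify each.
f'(x) = -3*x^2 + 4*x + 1

Solve f'(x) = 0:
  3*x^2 - 4*x - 1 = 0 has no rational roots; quadratic formula: x = (4 ± √28)/6.
  ⇒ x = 2/3 - sqrt(7)/3 ≈ -0.2153, 2/3 + sqrt(7)/3 ≈ 1.5486

f''(x) = 4 - 6*x
Second-derivative test at each critical point:
  f''(-0.2153) = 5.2915 > 0 → local minimum
  f''(1.5486) = -5.2915 < 0 → local maximum

Critical points: x = 2/3 - sqrt(7)/3 ≈ -0.2153 (local minimum); x = 2/3 + sqrt(7)/3 ≈ 1.5486 (local maximum)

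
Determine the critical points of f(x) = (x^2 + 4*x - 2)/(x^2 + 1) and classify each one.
f'(x) = 2*(-2*x^2 + 3*x + 2)/(x^4 + 2*x^2 + 1)

Solve f'(x) = 0:
  f'(x) = -2*(x - 2)*(2*x + 1)/(x^2 + 1)^2; the denominator is positive wherever f is defined, so f'(x) = 0 ⇔ -4*x^2 + 6*x + 4 = 0.
  Factor: -4*x^2 + 6*x + 4 = -2*(x - 2)*(2*x + 1) = 0.
  ⇒ x = -1/2, 2

f''(x) = 2*(4*x^3 - 9*x^2 - 12*x + 3)/(x^6 + 3*x^4 + 3*x^2 + 1)
Second-derivative test at each critical point:
  f''(-1/2) = 32/5 > 0 → local minimum
  f''(2) = -2/5 < 0 → local maximum

Critical points: x = -1/2 (local minimum); x = 2 (local maximum)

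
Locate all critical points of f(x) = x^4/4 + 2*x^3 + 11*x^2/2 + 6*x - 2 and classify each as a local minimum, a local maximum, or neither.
f'(x) = x^3 + 6*x^2 + 11*x + 6

Solve f'(x) = 0:
  Factor: x^3 + 6*x^2 + 11*x + 6 = (x + 1)*(x + 2)*(x + 3) = 0.
  ⇒ x = -3, -2, -1

f''(x) = 3*x^2 + 12*x + 11
Second-derivative test at each critical point:
  f''(-3) = 2 > 0 → local minimum
  f''(-2) = -1 < 0 → local maximum
  f''(-1) = 2 > 0 → local minimum

Critical points: x = -3 (local minimum); x = -2 (local maximum); x = -1 (local minimum)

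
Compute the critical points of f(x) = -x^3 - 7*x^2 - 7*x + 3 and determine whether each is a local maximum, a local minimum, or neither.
f'(x) = -3*x^2 - 14*x - 7

Solve f'(x) = 0:
  3*x^2 + 14*x + 7 = 0 has no rational roots; quadratic formula: x = (-14 ± √112)/6.
  ⇒ x = -7/3 - 2*sqrt(7)/3 ≈ -4.0972, -7/3 + 2*sqrt(7)/3 ≈ -0.5695

f''(x) = -6*x - 14
Second-derivative test at each critical point:
  f''(-4.0972) = 10.5830 > 0 → local minimum
  f''(-0.5695) = -10.5830 < 0 → local maximum

Critical points: x = -7/3 - 2*sqrt(7)/3 ≈ -4.0972 (local minimum); x = -7/3 + 2*sqrt(7)/3 ≈ -0.5695 (local maximum)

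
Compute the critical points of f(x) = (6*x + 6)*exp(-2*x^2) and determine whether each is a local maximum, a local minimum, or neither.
f'(x) = 6*(-4*x*(x + 1) + 1)*exp(-2*x^2)

Solve f'(x) = 0:
  f'(x) = (-24*x^2 - 24*x + 6)·exp(-2*x^2) and exp(-2*x^2) > 0 for every x, so f'(x) = 0 ⇔ -24*x^2 - 24*x + 6 = 0.
  Factor: -24*x^2 - 24*x + 6 = -6*(4*x^2 + 4*x - 1); 4*x^2 + 4*x - 1 = 0 has no rational roots; quadratic formula: x = (-4 ± √32)/8.
  ⇒ x = -sqrt(2)/2 - 1/2 ≈ -1.2071, -1/2 + sqrt(2)/2 ≈ 0.2071

f''(x) = 24*(4*x^2*(x + 1) - 3*x - 1)*exp(-2*x^2)
Second-derivative test at each critical point:
  f''(-1.2071) = 1.8412 > 0 → local minimum
  f''(0.2071) = -31.1508 < 0 → local maximum

Critical points: x = -sqrt(2)/2 - 1/2 ≈ -1.2071 (local minimum); x = -1/2 + sqrt(2)/2 ≈ 0.2071 (local maximum)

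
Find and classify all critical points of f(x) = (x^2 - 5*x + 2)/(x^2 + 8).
f'(x) = (5*x^2 + 12*x - 40)/(x^4 + 16*x^2 + 64)

Solve f'(x) = 0:
  f'(x) = (5*x^2 + 12*x - 40)/(x^2 + 8)^2; the denominator is positive wherever f is defined, so f'(x) = 0 ⇔ 5*x^2 + 12*x - 40 = 0.
  5*x^2 + 12*x - 40 = 0 has no rational roots; quadratic formula: x = (-12 ± √944)/10.
  ⇒ x = -2*sqrt(59)/5 - 6/5 ≈ -4.2725, -6/5 + 2*sqrt(59)/5 ≈ 1.8725

f''(x) = 2*(-5*x^3 - 18*x^2 + 120*x + 48)/(x^6 + 24*x^4 + 192*x^2 + 512)
Second-derivative test at each critical point:
  f''(-4.2725) = -0.0446 < 0 → local maximum
  f''(1.8725) = 0.2321 > 0 → local minimum

Critical points: x = -2*sqrt(59)/5 - 6/5 ≈ -4.2725 (local maximum); x = -6/5 + 2*sqrt(59)/5 ≈ 1.8725 (local minimum)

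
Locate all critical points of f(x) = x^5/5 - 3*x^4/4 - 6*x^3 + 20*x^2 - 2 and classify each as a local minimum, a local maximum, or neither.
f'(x) = x*(x^3 - 3*x^2 - 18*x + 40)

Solve f'(x) = 0:
  Factor: x^4 - 3*x^3 - 18*x^2 + 40*x = x*(x - 5)*(x - 2)*(x + 4) = 0.
  ⇒ x = -4, 0, 2, 5

f''(x) = 4*x^3 - 9*x^2 - 36*x + 40
Second-derivative test at each critical point:
  f''(-4) = -216 < 0 → local maximum
  f''(0) = 40 > 0 → local minimum
  f''(2) = -36 < 0 → local maximum
  f''(5) = 135 > 0 → local minimum

Critical points: x = -4 (local maximum); x = 0 (local minimum); x = 2 (local maximum); x = 5 (local minimum)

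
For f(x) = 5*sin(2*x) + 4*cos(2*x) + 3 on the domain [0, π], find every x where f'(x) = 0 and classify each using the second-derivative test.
f'(x) = -8*sin(2*x) + 10*cos(2*x)

Solve f'(x) = 0 on [0, π]:
  f'(x) = 0 ⇔ 5*cos(2*x) = 4*sin(2*x) ⇔ tan(2*x) = 5/4, i.e. 2*x = arctan(5/4) + nπ; keep the solutions lying in [0, π].
  ⇒ x = atan(5/4)/2 ≈ 0.4480, atan(5/4)/2 + pi/2 ≈ 2.0188

f''(x) = -20*sin(2*x) - 16*cos(2*x)
Second-derivative test at each critical point:
  f''(0.4480) = -25.6125 < 0 → local maximum
  f''(2.0188) = 25.6125 > 0 → local minimum

Critical points: x = atan(5/4)/2 ≈ 0.4480 (local maximum); x = atan(5/4)/2 + pi/2 ≈ 2.0188 (local minimum)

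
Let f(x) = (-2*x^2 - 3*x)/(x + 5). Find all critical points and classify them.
f'(x) = (-2*x^2 - 20*x - 15)/(x^2 + 10*x + 25)

Solve f'(x) = 0:
  f'(x) = -(2*x^2 + 20*x + 15)/(x + 5)^2; the denominator is positive wherever f is defined, so f'(x) = 0 ⇔ -2*x^2 - 20*x - 15 = 0.
  2*x^2 + 20*x + 15 = 0 has no rational roots; quadratic formula: x = (-20 ± √280)/4.
  ⇒ x = -5 - sqrt(70)/2 ≈ -9.1833, -5 + sqrt(70)/2 ≈ -0.8167

f''(x) = -70/(x^3 + 15*x^2 + 75*x + 125)
Second-derivative test at each critical point:
  f''(-9.1833) = 0.9562 > 0 → local minimum
  f''(-0.8167) = -0.9562 < 0 → local maximum

Critical points: x = -5 - sqrt(70)/2 ≈ -9.1833 (local minimum); x = -5 + sqrt(70)/2 ≈ -0.8167 (local maximum)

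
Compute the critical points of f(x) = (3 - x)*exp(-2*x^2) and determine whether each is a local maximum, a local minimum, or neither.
f'(x) = (4*x*(x - 3) - 1)*exp(-2*x^2)

Solve f'(x) = 0:
  f'(x) = (4*x^2 - 12*x - 1)·exp(-2*x^2) and exp(-2*x^2) > 0 for every x, so f'(x) = 0 ⇔ 4*x^2 - 12*x - 1 = 0.
  4*x^2 - 12*x - 1 = 0 has no rational roots; quadratic formula: x = (12 ± √160)/8.
  ⇒ x = 3/2 - sqrt(10)/2 ≈ -0.0811, 3/2 + sqrt(10)/2 ≈ 3.0811

f''(x) = 4*(4*x^2*(3 - x) + 3*x - 3)*exp(-2*x^2)
Second-derivative test at each critical point:
  f''(-0.0811) = -12.4837 < 0 → local maximum
  f''(3.0811) = 7.181e-08 > 0 → local minimum

Critical points: x = 3/2 - sqrt(10)/2 ≈ -0.0811 (local maximum); x = 3/2 + sqrt(10)/2 ≈ 3.0811 (local minimum)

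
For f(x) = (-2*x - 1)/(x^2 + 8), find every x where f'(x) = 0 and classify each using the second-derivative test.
f'(x) = 2*(x^2 + x - 8)/(x^4 + 16*x^2 + 64)

Solve f'(x) = 0:
  f'(x) = 2*(x^2 + x - 8)/(x^2 + 8)^2; the denominator is positive wherever f is defined, so f'(x) = 0 ⇔ 2*x^2 + 2*x - 16 = 0.
  Factor: 2*x^2 + 2*x - 16 = 2*(x^2 + x - 8); x^2 + x - 8 = 0 has no rational roots; quadratic formula: x = (-1 ± √33)/2.
  ⇒ x = -sqrt(33)/2 - 1/2 ≈ -3.3723, -1/2 + sqrt(33)/2 ≈ 2.3723

f''(x) = 2*(-4*x^2*(2*x + 1) + (6*x + 1)*(x^2 + 8))/(x^2 + 8)^3
Second-derivative test at each critical point:
  f''(-3.3723) = -0.0306 < 0 → local maximum
  f''(2.3723) = 0.0619 > 0 → local minimum

Critical points: x = -sqrt(33)/2 - 1/2 ≈ -3.3723 (local maximum); x = -1/2 + sqrt(33)/2 ≈ 2.3723 (local minimum)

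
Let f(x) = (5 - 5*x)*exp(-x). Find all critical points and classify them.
f'(x) = 5*(x - 2)*exp(-x)

Solve f'(x) = 0:
  f'(x) = (5*x - 10)·exp(-x) and exp(-x) > 0 for every x, so f'(x) = 0 ⇔ 5*x - 10 = 0.
  Factor: 5*x - 10 = 5*(x - 2) = 0.
  ⇒ x = 2

f''(x) = 5*(3 - x)*exp(-x)
Second-derivative test at each critical point:
  f''(2) = 0.6767 > 0 → local minimum

Critical points: x = 2 (local minimum)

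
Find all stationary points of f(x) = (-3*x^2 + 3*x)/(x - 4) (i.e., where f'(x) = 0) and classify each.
f'(x) = 3*(-x^2 + 8*x - 4)/(x^2 - 8*x + 16)

Solve f'(x) = 0:
  f'(x) = -3*(x^2 - 8*x + 4)/(x - 4)^2; the denominator is positive wherever f is defined, so f'(x) = 0 ⇔ -3*x^2 + 24*x - 12 = 0.
  Factor: -3*x^2 + 24*x - 12 = -3*(x^2 - 8*x + 4); x^2 - 8*x + 4 = 0 has no rational roots; quadratic formula: x = (8 ± √48)/2.
  ⇒ x = 4 - 2*sqrt(3) ≈ 0.5359, 2*sqrt(3) + 4 ≈ 7.4641

f''(x) = -72/(x^3 - 12*x^2 + 48*x - 64)
Second-derivative test at each critical point:
  f''(0.5359) = 1.7321 > 0 → local minimum
  f''(7.4641) = -1.7321 < 0 → local maximum

Critical points: x = 4 - 2*sqrt(3) ≈ 0.5359 (local minimum); x = 2*sqrt(3) + 4 ≈ 7.4641 (local maximum)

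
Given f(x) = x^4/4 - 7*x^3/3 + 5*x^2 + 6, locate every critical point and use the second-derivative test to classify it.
f'(x) = x*(x^2 - 7*x + 10)

Solve f'(x) = 0:
  Factor: x^3 - 7*x^2 + 10*x = x*(x - 5)*(x - 2) = 0.
  ⇒ x = 0, 2, 5

f''(x) = 3*x^2 - 14*x + 10
Second-derivative test at each critical point:
  f''(0) = 10 > 0 → local minimum
  f''(2) = -6 < 0 → local maximum
  f''(5) = 15 > 0 → local minimum

Critical points: x = 0 (local minimum); x = 2 (local maximum); x = 5 (local minimum)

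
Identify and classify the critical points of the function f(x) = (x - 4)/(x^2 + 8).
f'(x) = (x^2 - 2*x*(x - 4) + 8)/(x^2 + 8)^2

Solve f'(x) = 0:
  f'(x) = -(x^2 - 8*x - 8)/(x^2 + 8)^2; the denominator is positive wherever f is defined, so f'(x) = 0 ⇔ -x^2 + 8*x + 8 = 0.
  x^2 - 8*x - 8 = 0 has no rational roots; quadratic formula: x = (8 ± √96)/2.
  ⇒ x = 4 - 2*sqrt(6) ≈ -0.8990, 4 + 2*sqrt(6) ≈ 8.8990

f''(x) = 2*(4*x^2*(x - 4) + (4 - 3*x)*(x^2 + 8))/(x^2 + 8)^3
Second-derivative test at each critical point:
  f''(-0.8990) = 0.1263 > 0 → local minimum
  f''(8.8990) = -0.0013 < 0 → local maximum

Critical points: x = 4 - 2*sqrt(6) ≈ -0.8990 (local minimum); x = 4 + 2*sqrt(6) ≈ 8.8990 (local maximum)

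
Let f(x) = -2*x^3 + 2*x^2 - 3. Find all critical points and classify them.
f'(x) = 2*x*(2 - 3*x)

Solve f'(x) = 0:
  Factor: -6*x^2 + 4*x = -2*x*(3*x - 2) = 0.
  ⇒ x = 0, 2/3

f''(x) = 4 - 12*x
Second-derivative test at each critical point:
  f''(0) = 4 > 0 → local minimum
  f''(2/3) = -4 < 0 → local maximum

Critical points: x = 0 (local minimum); x = 2/3 (local maximum)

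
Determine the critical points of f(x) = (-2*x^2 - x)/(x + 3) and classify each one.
f'(x) = (-2*x^2 - 12*x - 3)/(x^2 + 6*x + 9)

Solve f'(x) = 0:
  f'(x) = -(2*x^2 + 12*x + 3)/(x + 3)^2; the denominator is positive wherever f is defined, so f'(x) = 0 ⇔ -2*x^2 - 12*x - 3 = 0.
  2*x^2 + 12*x + 3 = 0 has no rational roots; quadratic formula: x = (-12 ± √120)/4.
  ⇒ x = -3 - sqrt(30)/2 ≈ -5.7386, -3 + sqrt(30)/2 ≈ -0.2614

f''(x) = -30/(x^3 + 9*x^2 + 27*x + 27)
Second-derivative test at each critical point:
  f''(-5.7386) = 1.4606 > 0 → local minimum
  f''(-0.2614) = -1.4606 < 0 → local maximum

Critical points: x = -3 - sqrt(30)/2 ≈ -5.7386 (local minimum); x = -3 + sqrt(30)/2 ≈ -0.2614 (local maximum)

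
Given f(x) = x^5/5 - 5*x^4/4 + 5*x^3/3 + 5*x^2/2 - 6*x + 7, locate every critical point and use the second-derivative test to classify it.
f'(x) = x^4 - 5*x^3 + 5*x^2 + 5*x - 6

Solve f'(x) = 0:
  Factor: x^4 - 5*x^3 + 5*x^2 + 5*x - 6 = (x - 3)*(x - 2)*(x - 1)*(x + 1) = 0.
  ⇒ x = -1, 1, 2, 3

f''(x) = 4*x^3 - 15*x^2 + 10*x + 5
Second-derivative test at each critical point:
  f''(-1) = -24 < 0 → local maximum
  f''(1) = 4 > 0 → local minimum
  f''(2) = -3 < 0 → local maximum
  f''(3) = 8 > 0 → local minimum

Critical points: x = -1 (local maximum); x = 1 (local minimum); x = 2 (local maximum); x = 3 (local minimum)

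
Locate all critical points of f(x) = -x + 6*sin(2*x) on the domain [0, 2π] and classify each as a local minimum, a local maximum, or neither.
f'(x) = 12*cos(2*x) - 1

Solve f'(x) = 0 on [0, 2π]:
  f'(x) = 0 ⇔ cos(2*x) = 1/12, i.e. 2*x = ±arccos(1/12) + 2nπ; keep the solutions lying in [0, 2π].
  ⇒ x = acos(1/12)/2 ≈ 0.7437, pi - acos(1/12)/2 ≈ 2.3979, acos(1/12)/2 + pi ≈ 3.8853, -acos(1/12)/2 + 2*pi ≈ 5.5395

f''(x) = -24*sin(2*x)
Second-derivative test at each critical point:
  f''(0.7437) = -23.9165 < 0 → local maximum
  f''(2.3979) = 23.9165 > 0 → local minimum
  f''(3.8853) = -23.9165 < 0 → local maximum
  f''(5.5395) = 23.9165 > 0 → local minimum

Critical points: x = acos(1/12)/2 ≈ 0.7437 (local maximum); x = pi - acos(1/12)/2 ≈ 2.3979 (local minimum); x = acos(1/12)/2 + pi ≈ 3.8853 (local maximum); x = -acos(1/12)/2 + 2*pi ≈ 5.5395 (local minimum)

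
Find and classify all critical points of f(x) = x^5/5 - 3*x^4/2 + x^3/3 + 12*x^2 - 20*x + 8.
f'(x) = x^4 - 6*x^3 + x^2 + 24*x - 20

Solve f'(x) = 0:
  Factor: x^4 - 6*x^3 + x^2 + 24*x - 20 = (x - 5)*(x - 2)*(x - 1)*(x + 2) = 0.
  ⇒ x = -2, 1, 2, 5

f''(x) = 4*x^3 - 18*x^2 + 2*x + 24
Second-derivative test at each critical point:
  f''(-2) = -84 < 0 → local maximum
  f''(1) = 12 > 0 → local minimum
  f''(2) = -12 < 0 → local maximum
  f''(5) = 84 > 0 → local minimum

Critical points: x = -2 (local maximum); x = 1 (local minimum); x = 2 (local maximum); x = 5 (local minimum)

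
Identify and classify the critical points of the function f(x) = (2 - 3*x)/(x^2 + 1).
f'(x) = (3*x^2 - 4*x - 3)/(x^4 + 2*x^2 + 1)

Solve f'(x) = 0:
  f'(x) = (3*x^2 - 4*x - 3)/(x^2 + 1)^2; the denominator is positive wherever f is defined, so f'(x) = 0 ⇔ 3*x^2 - 4*x - 3 = 0.
  3*x^2 - 4*x - 3 = 0 has no rational roots; quadratic formula: x = (4 ± √52)/6.
  ⇒ x = 2/3 - sqrt(13)/3 ≈ -0.5352, 2/3 + sqrt(13)/3 ≈ 1.8685

f''(x) = 2*(4*x^2*(2 - 3*x) + (9*x - 2)*(x^2 + 1))/(x^2 + 1)^3
Second-derivative test at each critical point:
  f''(-0.5352) = -4.3575 < 0 → local maximum
  f''(1.8685) = 0.3575 > 0 → local minimum

Critical points: x = 2/3 - sqrt(13)/3 ≈ -0.5352 (local maximum); x = 2/3 + sqrt(13)/3 ≈ 1.8685 (local minimum)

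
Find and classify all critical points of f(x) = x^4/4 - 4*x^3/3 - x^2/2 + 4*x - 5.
f'(x) = x^3 - 4*x^2 - x + 4

Solve f'(x) = 0:
  Factor: x^3 - 4*x^2 - x + 4 = (x - 4)*(x - 1)*(x + 1) = 0.
  ⇒ x = -1, 1, 4

f''(x) = 3*x^2 - 8*x - 1
Second-derivative test at each critical point:
  f''(-1) = 10 > 0 → local minimum
  f''(1) = -6 < 0 → local maximum
  f''(4) = 15 > 0 → local minimum

Critical points: x = -1 (local minimum); x = 1 (local maximum); x = 4 (local minimum)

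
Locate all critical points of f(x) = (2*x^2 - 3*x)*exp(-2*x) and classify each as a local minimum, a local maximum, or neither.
f'(x) = (-4*x^2 + 10*x - 3)*exp(-2*x)

Solve f'(x) = 0:
  f'(x) = (-4*x^2 + 10*x - 3)·exp(-2*x) and exp(-2*x) > 0 for every x, so f'(x) = 0 ⇔ -4*x^2 + 10*x - 3 = 0.
  4*x^2 - 10*x + 3 = 0 has no rational roots; quadratic formula: x = (10 ± √52)/8.
  ⇒ x = 5/4 - sqrt(13)/4 ≈ 0.3486, sqrt(13)/4 + 5/4 ≈ 2.1514

f''(x) = 4*(2*x^2 - 7*x + 4)*exp(-2*x)
Second-derivative test at each critical point:
  f''(0.3486) = 3.5909 > 0 → local minimum
  f''(2.1514) = -0.0976 < 0 → local maximum

Critical points: x = 5/4 - sqrt(13)/4 ≈ 0.3486 (local minimum); x = sqrt(13)/4 + 5/4 ≈ 2.1514 (local maximum)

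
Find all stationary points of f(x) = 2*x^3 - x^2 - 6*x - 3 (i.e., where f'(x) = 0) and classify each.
f'(x) = 6*x^2 - 2*x - 6

Solve f'(x) = 0:
  Factor: 6*x^2 - 2*x - 6 = 2*(3*x^2 - x - 3); 3*x^2 - x - 3 = 0 has no rational roots; quadratic formula: x = (1 ± √37)/6.
  ⇒ x = 1/6 - sqrt(37)/6 ≈ -0.8471, 1/6 + sqrt(37)/6 ≈ 1.1805

f''(x) = 12*x - 2
Second-derivative test at each critical point:
  f''(-0.8471) = -12.1655 < 0 → local maximum
  f''(1.1805) = 12.1655 > 0 → local minimum

Critical points: x = 1/6 - sqrt(37)/6 ≈ -0.8471 (local maximum); x = 1/6 + sqrt(37)/6 ≈ 1.1805 (local minimum)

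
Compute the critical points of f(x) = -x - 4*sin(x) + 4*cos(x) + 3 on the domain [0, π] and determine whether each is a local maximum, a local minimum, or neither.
f'(x) = -4*sqrt(2)*sin(x + pi/4) - 1

Solve f'(x) = 0 on [0, π]:
  f'(x) = 0 ⇔ -4*sin(x) - 4*cos(x) = 1. Write the left side as R·cos(x + φ) with R = √((-4)² + 4²) = 4*sqrt(2), cos φ = -sqrt(2)/2, sin φ = sqrt(2)/2; then cos(x + φ) = sqrt(2)/8. Solve for x and keep the solutions lying in [0, π].
  ⇒ x = atan((-1 + sqrt(31))/(-sqrt(31) - 1)) + pi ≈ 2.5339

f''(x) = -4*sqrt(2)*cos(x + pi/4)
Second-derivative test at each critical point:
  f''(2.5339) = 5.5678 > 0 → local minimum

Critical points: x = atan((-1 + sqrt(31))/(-sqrt(31) - 1)) + pi ≈ 2.5339 (local minimum)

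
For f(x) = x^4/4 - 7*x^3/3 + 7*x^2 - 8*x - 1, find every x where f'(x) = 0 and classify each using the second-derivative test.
f'(x) = x^3 - 7*x^2 + 14*x - 8

Solve f'(x) = 0:
  Factor: x^3 - 7*x^2 + 14*x - 8 = (x - 4)*(x - 2)*(x - 1) = 0.
  ⇒ x = 1, 2, 4

f''(x) = 3*x^2 - 14*x + 14
Second-derivative test at each critical point:
  f''(1) = 3 > 0 → local minimum
  f''(2) = -2 < 0 → local maximum
  f''(4) = 6 > 0 → local minimum

Critical points: x = 1 (local minimum); x = 2 (local maximum); x = 4 (local minimum)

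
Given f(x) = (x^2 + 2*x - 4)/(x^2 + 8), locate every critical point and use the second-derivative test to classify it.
f'(x) = 2*(-x^2 + 12*x + 8)/(x^4 + 16*x^2 + 64)

Solve f'(x) = 0:
  f'(x) = -2*(x^2 - 12*x - 8)/(x^2 + 8)^2; the denominator is positive wherever f is defined, so f'(x) = 0 ⇔ -2*x^2 + 24*x + 16 = 0.
  Factor: -2*x^2 + 24*x + 16 = -2*(x^2 - 12*x - 8); x^2 - 12*x - 8 = 0 has no rational roots; quadratic formula: x = (12 ± √176)/2.
  ⇒ x = 6 - 2*sqrt(11) ≈ -0.6332, 6 + 2*sqrt(11) ≈ 12.6332

f''(x) = 4*(x^3 - 18*x^2 - 24*x + 48)/(x^6 + 24*x^4 + 192*x^2 + 512)
Second-derivative test at each critical point:
  f''(-0.6332) = 0.3759 > 0 → local minimum
  f''(12.6332) = -0.0009 < 0 → local maximum

Critical points: x = 6 - 2*sqrt(11) ≈ -0.6332 (local minimum); x = 6 + 2*sqrt(11) ≈ 12.6332 (local maximum)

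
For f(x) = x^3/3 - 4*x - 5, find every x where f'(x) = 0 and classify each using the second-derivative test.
f'(x) = x^2 - 4

Solve f'(x) = 0:
  Factor: x^2 - 4 = (x - 2)*(x + 2) = 0.
  ⇒ x = -2, 2

f''(x) = 2*x
Second-derivative test at each critical point:
  f''(-2) = -4 < 0 → local maximum
  f''(2) = 4 > 0 → local minimum

Critical points: x = -2 (local maximum); x = 2 (local minimum)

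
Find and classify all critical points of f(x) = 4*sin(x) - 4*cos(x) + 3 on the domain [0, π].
f'(x) = 4*sqrt(2)*sin(x + pi/4)

Solve f'(x) = 0 on [0, π]:
  f'(x) = 0 ⇔ 4*cos(x) = -4*sin(x) ⇔ tan(x) = -1, i.e. x = arctan(-1) + nπ; keep the solutions lying in [0, π].
  ⇒ x = 3*pi/4 ≈ 2.3562

f''(x) = 4*sqrt(2)*cos(x + pi/4)
Second-derivative test at each critical point:
  f''(2.3562) = -5.6569 < 0 → local maximum

Critical points: x = 3*pi/4 ≈ 2.3562 (local maximum)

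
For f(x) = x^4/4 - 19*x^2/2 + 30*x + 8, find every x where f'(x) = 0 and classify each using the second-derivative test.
f'(x) = x^3 - 19*x + 30

Solve f'(x) = 0:
  Factor: x^3 - 19*x + 30 = (x - 3)*(x - 2)*(x + 5) = 0.
  ⇒ x = -5, 2, 3

f''(x) = 3*x^2 - 19
Second-derivative test at each critical point:
  f''(-5) = 56 > 0 → local minimum
  f''(2) = -7 < 0 → local maximum
  f''(3) = 8 > 0 → local minimum

Critical points: x = -5 (local minimum); x = 2 (local maximum); x = 3 (local minimum)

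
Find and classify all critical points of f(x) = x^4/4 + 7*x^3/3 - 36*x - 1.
f'(x) = x^3 + 7*x^2 - 36

Solve f'(x) = 0:
  Factor: x^3 + 7*x^2 - 36 = (x - 2)*(x + 3)*(x + 6) = 0.
  ⇒ x = -6, -3, 2

f''(x) = x*(3*x + 14)
Second-derivative test at each critical point:
  f''(-6) = 24 > 0 → local minimum
  f''(-3) = -15 < 0 → local maximum
  f''(2) = 40 > 0 → local minimum

Critical points: x = -6 (local minimum); x = -3 (local maximum); x = 2 (local minimum)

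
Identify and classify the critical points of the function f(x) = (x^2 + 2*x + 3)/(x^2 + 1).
f'(x) = 2*(-x^2 - 2*x + 1)/(x^4 + 2*x^2 + 1)

Solve f'(x) = 0:
  f'(x) = -2*(x^2 + 2*x - 1)/(x^2 + 1)^2; the denominator is positive wherever f is defined, so f'(x) = 0 ⇔ -2*x^2 - 4*x + 2 = 0.
  Factor: -2*x^2 - 4*x + 2 = -2*(x^2 + 2*x - 1); x^2 + 2*x - 1 = 0 has no rational roots; quadratic formula: x = (-2 ± √8)/2.
  ⇒ x = -sqrt(2) - 1 ≈ -2.4142, -1 + sqrt(2) ≈ 0.4142

f''(x) = 4*(x^3 + 3*x^2 - 3*x - 1)/(x^6 + 3*x^4 + 3*x^2 + 1)
Second-derivative test at each critical point:
  f''(-2.4142) = 0.1213 > 0 → local minimum
  f''(0.4142) = -4.1213 < 0 → local maximum

Critical points: x = -sqrt(2) - 1 ≈ -2.4142 (local minimum); x = -1 + sqrt(2) ≈ 0.4142 (local maximum)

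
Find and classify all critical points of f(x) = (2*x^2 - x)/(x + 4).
f'(x) = 2*(x^2 + 8*x - 2)/(x^2 + 8*x + 16)

Solve f'(x) = 0:
  f'(x) = 2*(x^2 + 8*x - 2)/(x + 4)^2; the denominator is positive wherever f is defined, so f'(x) = 0 ⇔ 2*x^2 + 16*x - 4 = 0.
  Factor: 2*x^2 + 16*x - 4 = 2*(x^2 + 8*x - 2); x^2 + 8*x - 2 = 0 has no rational roots; quadratic formula: x = (-8 ± √72)/2.
  ⇒ x = -3*sqrt(2) - 4 ≈ -8.2426, -4 + 3*sqrt(2) ≈ 0.2426

f''(x) = 72/(x^3 + 12*x^2 + 48*x + 64)
Second-derivative test at each critical point:
  f''(-8.2426) = -0.9428 < 0 → local maximum
  f''(0.2426) = 0.9428 > 0 → local minimum

Critical points: x = -3*sqrt(2) - 4 ≈ -8.2426 (local maximum); x = -4 + 3*sqrt(2) ≈ 0.2426 (local minimum)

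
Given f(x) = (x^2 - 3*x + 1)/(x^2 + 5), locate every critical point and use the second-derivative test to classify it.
f'(x) = (3*x^2 + 8*x - 15)/(x^4 + 10*x^2 + 25)

Solve f'(x) = 0:
  f'(x) = (3*x^2 + 8*x - 15)/(x^2 + 5)^2; the denominator is positive wherever f is defined, so f'(x) = 0 ⇔ 3*x^2 + 8*x - 15 = 0.
  3*x^2 + 8*x - 15 = 0 has no rational roots; quadratic formula: x = (-8 ± √244)/6.
  ⇒ x = -sqrt(61)/3 - 4/3 ≈ -3.9367, -4/3 + sqrt(61)/3 ≈ 1.2701

f''(x) = 2*(-3*x^3 - 12*x^2 + 45*x + 20)/(x^6 + 15*x^4 + 75*x^2 + 125)
Second-derivative test at each critical point:
  f''(-3.9367) = -0.0372 < 0 → local maximum
  f''(1.2701) = 0.3572 > 0 → local minimum

Critical points: x = -sqrt(61)/3 - 4/3 ≈ -3.9367 (local maximum); x = -4/3 + sqrt(61)/3 ≈ 1.2701 (local minimum)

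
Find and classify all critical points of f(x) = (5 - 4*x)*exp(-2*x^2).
f'(x) = 4*(x*(4*x - 5) - 1)*exp(-2*x^2)

Solve f'(x) = 0:
  f'(x) = (16*x^2 - 20*x - 4)·exp(-2*x^2) and exp(-2*x^2) > 0 for every x, so f'(x) = 0 ⇔ 16*x^2 - 20*x - 4 = 0.
  Factor: 16*x^2 - 20*x - 4 = 4*(4*x^2 - 5*x - 1); 4*x^2 - 5*x - 1 = 0 has no rational roots; quadratic formula: x = (5 ± √41)/8.
  ⇒ x = 5/8 - sqrt(41)/8 ≈ -0.1754, 5/8 + sqrt(41)/8 ≈ 1.4254

f''(x) = 4*(4*x^2*(5 - 4*x) + 12*x - 5)*exp(-2*x^2)
Second-derivative test at each critical point:
  f''(-0.1754) = -24.0842 < 0 → local maximum
  f''(1.4254) = 0.4403 > 0 → local minimum

Critical points: x = 5/8 - sqrt(41)/8 ≈ -0.1754 (local maximum); x = 5/8 + sqrt(41)/8 ≈ 1.4254 (local minimum)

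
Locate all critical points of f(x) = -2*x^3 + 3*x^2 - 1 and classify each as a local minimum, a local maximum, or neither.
f'(x) = 6*x*(1 - x)

Solve f'(x) = 0:
  Factor: -6*x^2 + 6*x = -6*x*(x - 1) = 0.
  ⇒ x = 0, 1

f''(x) = 6 - 12*x
Second-derivative test at each critical point:
  f''(0) = 6 > 0 → local minimum
  f''(1) = -6 < 0 → local maximum

Critical points: x = 0 (local minimum); x = 1 (local maximum)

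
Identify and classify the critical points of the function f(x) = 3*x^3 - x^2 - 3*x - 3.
f'(x) = 9*x^2 - 2*x - 3

Solve f'(x) = 0:
  9*x^2 - 2*x - 3 = 0 has no rational roots; quadratic formula: x = (2 ± √112)/18.
  ⇒ x = 1/9 - 2*sqrt(7)/9 ≈ -0.4768, 1/9 + 2*sqrt(7)/9 ≈ 0.6991

f''(x) = 18*x - 2
Second-derivative test at each critical point:
  f''(-0.4768) = -10.5830 < 0 → local maximum
  f''(0.6991) = 10.5830 > 0 → local minimum

Critical points: x = 1/9 - 2*sqrt(7)/9 ≈ -0.4768 (local maximum); x = 1/9 + 2*sqrt(7)/9 ≈ 0.6991 (local minimum)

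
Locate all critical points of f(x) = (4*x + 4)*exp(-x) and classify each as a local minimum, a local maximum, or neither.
f'(x) = -4*x*exp(-x)

Solve f'(x) = 0:
  f'(x) = (-4*x)·exp(-x) and exp(-x) > 0 for every x, so f'(x) = 0 ⇔ -4*x = 0.
  -4*x = 0.
  ⇒ x = 0

f''(x) = 4*(x - 1)*exp(-x)
Second-derivative test at each critical point:
  f''(0) = -4 < 0 → local maximum

Critical points: x = 0 (local maximum)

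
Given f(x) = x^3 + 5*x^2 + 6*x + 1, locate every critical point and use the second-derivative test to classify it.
f'(x) = 3*x^2 + 10*x + 6

Solve f'(x) = 0:
  3*x^2 + 10*x + 6 = 0 has no rational roots; quadratic formula: x = (-10 ± √28)/6.
  ⇒ x = -5/3 - sqrt(7)/3 ≈ -2.5486, -5/3 + sqrt(7)/3 ≈ -0.7847

f''(x) = 6*x + 10
Second-derivative test at each critical point:
  f''(-2.5486) = -5.2915 < 0 → local maximum
  f''(-0.7847) = 5.2915 > 0 → local minimum

Critical points: x = -5/3 - sqrt(7)/3 ≈ -2.5486 (local maximum); x = -5/3 + sqrt(7)/3 ≈ -0.7847 (local minimum)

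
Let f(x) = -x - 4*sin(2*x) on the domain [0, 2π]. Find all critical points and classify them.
f'(x) = 16*sin(x)^2 - 9

Solve f'(x) = 0 on [0, 2π]:
  f'(x) = 0 ⇔ cos(2*x) = -1/8, i.e. 2*x = ±arccos(-1/8) + 2nπ; keep the solutions lying in [0, 2π].
  ⇒ x = acos(-1/8)/2 ≈ 0.8481, pi - acos(-1/8)/2 ≈ 2.2935, acos(-1/8)/2 + pi ≈ 3.9897, -acos(-1/8)/2 + 2*pi ≈ 5.4351

f''(x) = 16*sin(2*x)
Second-derivative test at each critical point:
  f''(0.8481) = 15.8745 > 0 → local minimum
  f''(2.2935) = -15.8745 < 0 → local maximum
  f''(3.9897) = 15.8745 > 0 → local minimum
  f''(5.4351) = -15.8745 < 0 → local maximum

Critical points: x = acos(-1/8)/2 ≈ 0.8481 (local minimum); x = pi - acos(-1/8)/2 ≈ 2.2935 (local maximum); x = acos(-1/8)/2 + pi ≈ 3.9897 (local minimum); x = -acos(-1/8)/2 + 2*pi ≈ 5.4351 (local maximum)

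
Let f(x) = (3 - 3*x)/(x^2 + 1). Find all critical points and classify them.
f'(x) = 3*(-x^2 + 2*x*(x - 1) - 1)/(x^2 + 1)^2

Solve f'(x) = 0:
  f'(x) = 3*(x^2 - 2*x - 1)/(x^2 + 1)^2; the denominator is positive wherever f is defined, so f'(x) = 0 ⇔ 3*x^2 - 6*x - 3 = 0.
  Factor: 3*x^2 - 6*x - 3 = 3*(x^2 - 2*x - 1); x^2 - 2*x - 1 = 0 has no rational roots; quadratic formula: x = (2 ± √8)/2.
  ⇒ x = 1 - sqrt(2) ≈ -0.4142, 1 + sqrt(2) ≈ 2.4142

f''(x) = 6*(4*x^2*(1 - x) + (3*x - 1)*(x^2 + 1))/(x^2 + 1)^3
Second-derivative test at each critical point:
  f''(-0.4142) = -6.1820 < 0 → local maximum
  f''(2.4142) = 0.1820 > 0 → local minimum

Critical points: x = 1 - sqrt(2) ≈ -0.4142 (local maximum); x = 1 + sqrt(2) ≈ 2.4142 (local minimum)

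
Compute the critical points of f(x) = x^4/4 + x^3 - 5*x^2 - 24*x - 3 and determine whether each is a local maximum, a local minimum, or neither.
f'(x) = x^3 + 3*x^2 - 10*x - 24

Solve f'(x) = 0:
  Factor: x^3 + 3*x^2 - 10*x - 24 = (x - 3)*(x + 2)*(x + 4) = 0.
  ⇒ x = -4, -2, 3

f''(x) = 3*x^2 + 6*x - 10
Second-derivative test at each critical point:
  f''(-4) = 14 > 0 → local minimum
  f''(-2) = -10 < 0 → local maximum
  f''(3) = 35 > 0 → local minimum

Critical points: x = -4 (local minimum); x = -2 (local maximum); x = 3 (local minimum)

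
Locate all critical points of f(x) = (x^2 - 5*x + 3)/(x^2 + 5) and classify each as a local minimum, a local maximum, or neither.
f'(x) = (5*x^2 + 4*x - 25)/(x^4 + 10*x^2 + 25)

Solve f'(x) = 0:
  f'(x) = (5*x^2 + 4*x - 25)/(x^2 + 5)^2; the denominator is positive wherever f is defined, so f'(x) = 0 ⇔ 5*x^2 + 4*x - 25 = 0.
  5*x^2 + 4*x - 25 = 0 has no rational roots; quadratic formula: x = (-4 ± √516)/10.
  ⇒ x = -sqrt(129)/5 - 2/5 ≈ -2.6716, -2/5 + sqrt(129)/5 ≈ 1.8716

f''(x) = 2*(-5*x^3 - 6*x^2 + 75*x + 10)/(x^6 + 15*x^4 + 75*x^2 + 125)
Second-derivative test at each critical point:
  f''(-2.6716) = -0.1542 < 0 → local maximum
  f''(1.8716) = 0.3142 > 0 → local minimum

Critical points: x = -sqrt(129)/5 - 2/5 ≈ -2.6716 (local maximum); x = -2/5 + sqrt(129)/5 ≈ 1.8716 (local minimum)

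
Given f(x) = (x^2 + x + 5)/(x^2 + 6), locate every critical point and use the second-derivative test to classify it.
f'(x) = (-x^2 + 2*x + 6)/(x^4 + 12*x^2 + 36)

Solve f'(x) = 0:
  f'(x) = -(x^2 - 2*x - 6)/(x^2 + 6)^2; the denominator is positive wherever f is defined, so f'(x) = 0 ⇔ -x^2 + 2*x + 6 = 0.
  x^2 - 2*x - 6 = 0 has no rational roots; quadratic formula: x = (2 ± √28)/2.
  ⇒ x = 1 - sqrt(7) ≈ -1.6458, 1 + sqrt(7) ≈ 3.6458

f''(x) = 2*(x^3 - 3*x^2 - 18*x + 6)/(x^6 + 18*x^4 + 108*x^2 + 216)
Second-derivative test at each critical point:
  f''(-1.6458) = 0.0698 > 0 → local minimum
  f''(3.6458) = -0.0142 < 0 → local maximum

Critical points: x = 1 - sqrt(7) ≈ -1.6458 (local minimum); x = 1 + sqrt(7) ≈ 3.6458 (local maximum)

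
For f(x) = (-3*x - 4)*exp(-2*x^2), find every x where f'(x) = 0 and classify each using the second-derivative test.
f'(x) = (4*x*(3*x + 4) - 3)*exp(-2*x^2)

Solve f'(x) = 0:
  f'(x) = (12*x^2 + 16*x - 3)·exp(-2*x^2) and exp(-2*x^2) > 0 for every x, so f'(x) = 0 ⇔ 12*x^2 + 16*x - 3 = 0.
  Factor: 12*x^2 + 16*x - 3 = (2*x + 3)*(6*x - 1) = 0.
  ⇒ x = -3/2, 1/6

f''(x) = 4*(-12*x^3 - 16*x^2 + 9*x + 4)*exp(-2*x^2)
Second-derivative test at each critical point:
  f''(-3/2) = -0.2222 < 0 → local maximum
  f''(1/6) = 18.9192 > 0 → local minimum

Critical points: x = -3/2 (local maximum); x = 1/6 (local minimum)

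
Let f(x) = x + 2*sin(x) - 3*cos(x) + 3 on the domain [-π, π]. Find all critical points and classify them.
f'(x) = 3*sin(x) + 2*cos(x) + 1

Solve f'(x) = 0 on [-π, π]:
  f'(x) = 0 ⇔ 3*sin(x) + 2*cos(x) = -1. Write the left side as R·cos(x + φ) with R = √(2² + (-3)²) = sqrt(13), cos φ = 2*sqrt(13)/13, sin φ = -3*sqrt(13)/13; then cos(x + φ) = -sqrt(13)/13. Solve for x and keep the solutions lying in [-π, π].
  ⇒ x = atan((-4*sqrt(3) - 3)/(-2 + 6*sqrt(3))) ≈ -0.8690, atan((-3 + 4*sqrt(3))/(-6*sqrt(3) - 2)) + pi ≈ 2.8346

f''(x) = -2*sin(x) + 3*cos(x)
Second-derivative test at each critical point:
  f''(-0.8690) = 3.4641 > 0 → local minimum
  f''(2.8346) = -3.4641 < 0 → local maximum

Critical points: x = atan((-4*sqrt(3) - 3)/(-2 + 6*sqrt(3))) ≈ -0.8690 (local minimum); x = atan((-3 + 4*sqrt(3))/(-6*sqrt(3) - 2)) + pi ≈ 2.8346 (local maximum)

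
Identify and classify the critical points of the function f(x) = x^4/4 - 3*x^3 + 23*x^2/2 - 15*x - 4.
f'(x) = x^3 - 9*x^2 + 23*x - 15

Solve f'(x) = 0:
  Factor: x^3 - 9*x^2 + 23*x - 15 = (x - 5)*(x - 3)*(x - 1) = 0.
  ⇒ x = 1, 3, 5

f''(x) = 3*x^2 - 18*x + 23
Second-derivative test at each critical point:
  f''(1) = 8 > 0 → local minimum
  f''(3) = -4 < 0 → local maximum
  f''(5) = 8 > 0 → local minimum

Critical points: x = 1 (local minimum); x = 3 (local maximum); x = 5 (local minimum)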